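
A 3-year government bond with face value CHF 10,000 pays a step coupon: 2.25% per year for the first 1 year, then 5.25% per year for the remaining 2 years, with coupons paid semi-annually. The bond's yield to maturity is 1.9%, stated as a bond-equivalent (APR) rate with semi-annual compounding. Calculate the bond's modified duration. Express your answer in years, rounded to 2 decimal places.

2.85 years

Periodic yield y = 0.0095. First find Macaulay duration:
  t   CF        PV=CF/(1+0.0095)^t    t·PV
  1       112.50       111.4413       111.4413
  2       112.50       110.3926       220.7852
  3       262.50       255.1587       765.4760
  4       262.50       252.7575     1,011.0299
  5       262.50       250.3789     1,251.8944
  6    10,262.50     9,696.5051    58,179.0306
  Σ                 10,676.6340    61,539.6574
P = 10,676.6340; Macaulay duration = 61,539.6574 / 10,676.6340 = 5.76396 half-year periods = 2.88198 years.
Modified duration = D_Mac / (1 + y) = 2.88198 / 1.0095 = 2.85486 years.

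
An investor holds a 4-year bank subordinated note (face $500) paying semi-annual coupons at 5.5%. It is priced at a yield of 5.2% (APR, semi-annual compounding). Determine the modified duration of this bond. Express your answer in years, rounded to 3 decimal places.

3.555 years

Periodic yield y = 0.026. First find Macaulay duration:
  t   CF        PV=CF/(1+0.026)^t    t·PV
  1        13.75        13.4016        13.4016
  2        13.75        13.0619        26.1239
  3        13.75        12.7309        38.1928
  4        13.75        12.4083        49.6333
  5        13.75        12.0939        60.4694
  6        13.75        11.7874        70.7245
  7        13.75        11.4887        80.4210
  8       513.75       418.3820     3,347.0557
  Σ                    505.3547     3,686.0221
P = 505.3547; Macaulay duration = 3,686.0221 / 505.3547 = 7.29393 half-year periods = 3.64696 years.
Modified duration = D_Mac / (1 + y) = 3.64696 / 1.026 = 3.55455 years.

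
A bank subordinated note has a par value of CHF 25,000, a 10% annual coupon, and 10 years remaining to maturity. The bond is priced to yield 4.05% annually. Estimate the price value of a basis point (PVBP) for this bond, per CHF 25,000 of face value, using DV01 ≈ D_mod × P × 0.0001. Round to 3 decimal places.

CHF 26.211

Periodic yield y = 0.0405.
  t   CF        PV=CF/(1+0.0405)^t    t·PV
  1     2,500.00     2,402.6910     2,402.6910
  2     2,500.00     2,309.1696     4,618.3393
  3     2,500.00     2,219.2885     6,657.8654
  4     2,500.00     2,132.9058     8,531.6231
  5     2,500.00     2,049.8854    10,249.4271
  6     2,500.00     1,970.0965    11,820.5791
  7     2,500.00     1,893.4133    13,253.8929
  8     2,500.00     1,819.7148    14,557.7186
  9     2,500.00     1,748.8850    15,739.9648
  10   27,500.00    18,488.9330   184,889.3299
  Σ                 37,034.9829   272,721.4311
P = 37,034.9829; D_Mac = 7.36389 yrs; D_mod = 7.07726 yrs.
DV01 ≈ 7.07726 × 37,034.9829 × 0.0001 = 26.210613.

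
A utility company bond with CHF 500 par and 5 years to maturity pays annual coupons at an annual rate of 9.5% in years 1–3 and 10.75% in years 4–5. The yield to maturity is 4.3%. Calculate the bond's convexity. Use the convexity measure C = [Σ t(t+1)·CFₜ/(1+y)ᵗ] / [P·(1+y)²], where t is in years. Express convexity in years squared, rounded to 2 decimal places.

With y = 0.043:
  t   CF        PV=CF/(1+0.043)^t    t·PV        t(t+1)·PV
  1        47.50        45.5417        45.5417          91.0834
  2        47.50        43.6641        87.3283         261.9849
  3        47.50        41.8640       125.5920         502.3680
  4        53.75        45.4194       181.6775         908.3877
  5       553.75       448.6340     2,243.1701      13,459.0204
  Σ                    625.1232     2,683.3096      15,222.8443
P = 625.1232.
Convexity = Σ t(t+1)·PV / [P·(1+y)²] = 15,222.8443 / (625.1232 × 1.087849) = 22.38523.

22.39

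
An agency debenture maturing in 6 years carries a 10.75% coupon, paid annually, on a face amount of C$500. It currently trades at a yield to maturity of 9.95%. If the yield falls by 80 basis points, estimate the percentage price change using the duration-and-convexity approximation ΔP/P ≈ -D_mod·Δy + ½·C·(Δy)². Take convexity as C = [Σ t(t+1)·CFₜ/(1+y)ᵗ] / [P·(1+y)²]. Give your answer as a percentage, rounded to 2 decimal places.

With y = 0.0995:
  t   CF        PV=CF/(1+0.0995)^t    t·PV        t(t+1)·PV
  1        53.75        48.8859        48.8859          97.7717
  2        53.75        44.4619        88.9238         266.7714
  3        53.75        40.4383       121.3149         485.2595
  4        53.75        36.7788       147.1152         735.5760
  5        53.75        33.4505       167.2524       1,003.5143
  6       553.75       313.4313     1,880.5877      13,164.1138
  Σ                    517.4466     2,454.0798      15,753.0066
P = 517.4466; D_Mac = 4.74267 yrs; D_mod = 4.31348 yrs; C = 25.18300.
Duration effect: -4.31348 × (-0.008) = +0.034508
Convexity effect: 0.5 × 25.18300 × (-0.008)² = +0.0008059
ΔP/P ≈ +0.034508 + 0.0008059 = +0.035314 = +3.5314%.

+3.53%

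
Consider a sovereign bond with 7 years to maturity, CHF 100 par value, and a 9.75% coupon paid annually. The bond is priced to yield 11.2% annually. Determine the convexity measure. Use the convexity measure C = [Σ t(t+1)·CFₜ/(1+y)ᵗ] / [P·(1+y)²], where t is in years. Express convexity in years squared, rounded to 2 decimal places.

31.14

With y = 0.112:
  t   CF        PV=CF/(1+0.112)^t    t·PV        t(t+1)·PV
  1         9.75         8.7680         8.7680          17.5360
  2         9.75         7.8849        15.7698          47.3093
  3         9.75         7.0907        21.2722          85.0886
  4         9.75         6.3765        25.5062         127.5309
  5         9.75         5.7343        28.6715         172.0291
  6         9.75         5.1567        30.9405         216.5834
  7       109.75        52.2001       365.4004       2,923.2035
  Σ                     93.2112       496.3285       3,589.2808
P = 93.2112.
Convexity = Σ t(t+1)·PV / [P·(1+y)²] = 3,589.2808 / (93.2112 × 1.236544) = 31.14079.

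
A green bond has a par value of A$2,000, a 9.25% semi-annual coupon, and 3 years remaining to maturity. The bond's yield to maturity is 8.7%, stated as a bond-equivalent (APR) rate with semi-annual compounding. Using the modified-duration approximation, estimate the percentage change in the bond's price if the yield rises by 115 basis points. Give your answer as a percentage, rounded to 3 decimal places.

Periodic yield y = 0.0435. Modified duration first:
  t   CF        PV=CF/(1+0.0435)^t    t·PV
  1        92.50        88.6440        88.6440
  2        92.50        84.9487       169.8974
  3        92.50        81.4075       244.2225
  4        92.50        78.0139       312.0555
  5        92.50        74.7618       373.8088
  6     2,092.50     1,620.7303     9,724.3817
  Σ                  2,028.5061    10,913.0099
P = 2,028.5061; D_Mac = 5.37983 half-year periods = 2.68991 yrs; D_mod = 2.68991/(1+0.0435) = 2.57778 yrs.
ΔP/P ≈ -D_mod · Δy = -2.57778 × (+0.0115) = -0.029644 = -2.9644%.

-2.964%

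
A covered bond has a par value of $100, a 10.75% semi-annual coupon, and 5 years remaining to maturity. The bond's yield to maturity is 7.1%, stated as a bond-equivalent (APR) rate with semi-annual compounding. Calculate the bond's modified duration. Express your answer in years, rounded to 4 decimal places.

Periodic yield y = 0.0355. First find Macaulay duration:
  t   CF        PV=CF/(1+0.0355)^t    t·PV
  1        5.375         5.1907         5.1907
  2        5.375         5.0128        10.0256
  3        5.375         4.8409        14.5228
  4        5.375         4.6750        18.6998
  5        5.375         4.5147        22.5735
  6        5.375         4.3599        26.1595
  7        5.375         4.2104        29.4731
  8        5.375         4.0661        32.5288
  9        5.375         3.9267        35.3403
  10     105.375        74.3424       743.4240
  Σ                    115.1396       937.9379
P = 115.1396; Macaulay duration = 937.9379 / 115.1396 = 8.14609 half-year periods = 4.07305 years.
Modified duration = D_Mac / (1 + y) = 4.07305 / 1.0355 = 3.93341 years.

3.9334 years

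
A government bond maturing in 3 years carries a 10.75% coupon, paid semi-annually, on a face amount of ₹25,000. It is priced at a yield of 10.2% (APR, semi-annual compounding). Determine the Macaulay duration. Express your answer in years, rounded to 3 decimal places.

2.645 years

Periodic yield y = 0.051. Discount each cash flow and weight by its period:
  t   CF        PV=CF/(1+0.051)^t    t·PV
  1     1,343.75     1,278.5442     1,278.5442
  2     1,343.75     1,216.5026     2,433.0052
  3     1,343.75     1,157.4716     3,472.4147
  4     1,343.75     1,101.3050     4,405.2200
  5     1,343.75     1,047.8639     5,239.3197
  6    26,343.75    19,546.1533   117,276.9197
  Σ                 25,347.8406   134,105.4236
Price P = Σ PV = 25,347.8406.
Macaulay duration = Σ(t·PV) / P = 134,105.4236 / 25,347.8406 = 5.29061 half-year periods.
In years: 5.29061 / 2 = 2.64530 years.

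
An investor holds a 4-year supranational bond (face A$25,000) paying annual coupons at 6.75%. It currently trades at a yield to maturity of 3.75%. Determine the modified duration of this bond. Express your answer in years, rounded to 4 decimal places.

3.5244 years

Periodic yield y = 0.0375. First find Macaulay duration:
  t   CF        PV=CF/(1+0.0375)^t    t·PV
  1     1,687.50     1,626.5060     1,626.5060
  2     1,687.50     1,567.7166     3,135.4333
  3     1,687.50     1,511.0522     4,533.1566
  4    26,687.50    23,033.2632    92,133.0529
  Σ                 27,738.5381   101,428.1488
P = 27,738.5381; Macaulay duration = 101,428.1488 / 27,738.5381 = 3.65658 years.
Modified duration = D_Mac / (1 + y) = 3.65658 / 1.0375 = 3.52441 years.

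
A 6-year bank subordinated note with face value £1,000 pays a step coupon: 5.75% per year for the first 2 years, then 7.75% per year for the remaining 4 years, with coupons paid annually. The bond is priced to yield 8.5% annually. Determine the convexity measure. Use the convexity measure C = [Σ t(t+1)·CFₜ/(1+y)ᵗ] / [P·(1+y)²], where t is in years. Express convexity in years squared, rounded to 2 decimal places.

28.79

With y = 0.085:
  t   CF        PV=CF/(1+0.085)^t    t·PV        t(t+1)·PV
  1        57.50        52.9954        52.9954         105.9908
  2        57.50        48.8437        97.6874         293.0621
  3        77.50        60.6754       182.0261         728.1045
  4        77.50        55.9220       223.6880       1,118.4401
  5        77.50        51.5410       257.7051       1,546.2306
  6     1,077.50       660.4483     3,962.6900      27,738.8301
  Σ                    930.4258     4,776.7920      31,530.6582
P = 930.4258.
Convexity = Σ t(t+1)·PV / [P·(1+y)²] = 31,530.6582 / (930.4258 × 1.177225) = 28.78670.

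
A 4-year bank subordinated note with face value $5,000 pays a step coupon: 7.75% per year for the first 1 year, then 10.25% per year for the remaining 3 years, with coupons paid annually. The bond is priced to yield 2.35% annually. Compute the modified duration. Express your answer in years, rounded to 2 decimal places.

3.51 years

Periodic yield y = 0.0235. First find Macaulay duration:
  t   CF        PV=CF/(1+0.0235)^t    t·PV
  1       387.50       378.6028       378.6028
  2       512.50       489.2357       978.4715
  3       512.50       478.0027     1,434.0080
  4     5,512.50     5,023.3937    20,093.5747
  Σ                  6,369.2349    22,884.6570
P = 6,369.2349; Macaulay duration = 22,884.6570 / 6,369.2349 = 3.59300 years.
Modified duration = D_Mac / (1 + y) = 3.59300 / 1.0235 = 3.51050 years.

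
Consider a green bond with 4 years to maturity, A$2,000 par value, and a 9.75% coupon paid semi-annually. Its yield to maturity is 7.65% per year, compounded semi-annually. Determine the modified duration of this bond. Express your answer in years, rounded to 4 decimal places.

Periodic yield y = 0.03825. First find Macaulay duration:
  t   CF        PV=CF/(1+0.03825)^t    t·PV
  1        97.50        93.9080        93.9080
  2        97.50        90.4484       180.8967
  3        97.50        87.1162       261.3485
  4        97.50        83.9067       335.6270
  5        97.50        80.8155       404.0777
  6        97.50        77.8382       467.0294
  7        97.50        74.9706       524.7943
  8     2,097.50     1,553.4113    12,427.2901
  Σ                  2,142.4150    14,694.9718
P = 2,142.4150; Macaulay duration = 14,694.9718 / 2,142.4150 = 6.85907 half-year periods = 3.42953 years.
Modified duration = D_Mac / (1 + y) = 3.42953 / 1.03825 = 3.30319 years.

3.3032 years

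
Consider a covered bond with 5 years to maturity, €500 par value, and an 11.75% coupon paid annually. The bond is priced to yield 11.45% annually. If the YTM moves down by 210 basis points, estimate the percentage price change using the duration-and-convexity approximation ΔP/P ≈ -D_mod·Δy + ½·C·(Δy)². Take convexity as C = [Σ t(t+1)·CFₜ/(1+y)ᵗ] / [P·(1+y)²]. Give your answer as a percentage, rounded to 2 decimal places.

With y = 0.1145:
  t   CF        PV=CF/(1+0.1145)^t    t·PV        t(t+1)·PV
  1        58.75        52.7142        52.7142         105.4284
  2        58.75        47.2985        94.5971         283.7912
  3        58.75        42.4392       127.3177         509.2709
  4        58.75        38.0792       152.3167         761.5836
  5       558.75       324.9505     1,624.7524       9,748.5142
  Σ                    505.4817     2,051.6981      11,408.5884
P = 505.4817; D_Mac = 4.05890 yrs; D_mod = 3.64190 yrs; C = 18.17048.
Duration effect: -3.64190 × (-0.021) = +0.076480
Convexity effect: 0.5 × 18.17048 × (-0.021)² = +0.0040066
ΔP/P ≈ +0.076480 + 0.0040066 = +0.080486 = +8.0486%.

+8.05%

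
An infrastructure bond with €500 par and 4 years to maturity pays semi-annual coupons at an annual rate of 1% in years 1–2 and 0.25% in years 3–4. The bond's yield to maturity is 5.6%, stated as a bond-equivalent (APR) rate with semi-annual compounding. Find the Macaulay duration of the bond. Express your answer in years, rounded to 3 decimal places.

Periodic yield y = 0.028. Discount each cash flow and weight by its period:
  t   CF        PV=CF/(1+0.028)^t    t·PV
  1        2.500         2.4319         2.4319
  2        2.500         2.3657         4.7313
  3        2.500         2.3012         6.9037
  4        2.500         2.2386         8.9542
  5        0.625         0.5444         2.7220
  6        0.625         0.5296         3.1774
  7        0.625         0.5151         3.6060
  8      500.625       401.3910     3,211.1279
  Σ                    412.3175     3,243.6544
Price P = Σ PV = 412.3175.
Macaulay duration = Σ(t·PV) / P = 3,243.6544 / 412.3175 = 7.86689 half-year periods.
In years: 7.86689 / 2 = 3.93344 years.

3.933 years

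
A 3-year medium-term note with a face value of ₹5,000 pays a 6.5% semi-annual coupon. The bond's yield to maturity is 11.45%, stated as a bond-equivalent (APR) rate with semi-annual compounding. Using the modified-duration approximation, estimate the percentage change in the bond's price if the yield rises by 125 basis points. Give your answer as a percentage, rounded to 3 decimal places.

Periodic yield y = 0.05725. Modified duration first:
  t   CF        PV=CF/(1+0.05725)^t    t·PV
  1       162.50       153.7006       153.7006
  2       162.50       145.3778       290.7555
  3       162.50       137.5056       412.5167
  4       162.50       130.0597       520.2386
  5       162.50       123.0169       615.0847
  6     5,162.50     3,696.5272    22,179.1630
  Σ                  4,386.1877    24,171.4591
P = 4,386.1877; D_Mac = 5.51081 half-year periods = 2.75541 yrs; D_mod = 2.75541/(1+0.05725) = 2.60620 yrs.
ΔP/P ≈ -D_mod · Δy = -2.60620 × (+0.0125) = -0.032578 = -3.2578%.

-3.258%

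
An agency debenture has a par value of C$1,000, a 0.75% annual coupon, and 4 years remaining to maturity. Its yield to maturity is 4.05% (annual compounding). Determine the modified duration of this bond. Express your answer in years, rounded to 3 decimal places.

Periodic yield y = 0.0405. First find Macaulay duration:
  t   CF        PV=CF/(1+0.0405)^t    t·PV
  1         7.50         7.2081         7.2081
  2         7.50         6.9275        13.8550
  3         7.50         6.6579        19.9736
  4     1,007.50       859.5610     3,438.2441
  Σ                    880.3545     3,479.2808
P = 880.3545; Macaulay duration = 3,479.2808 / 880.3545 = 3.95214 years.
Modified duration = D_Mac / (1 + y) = 3.95214 / 1.0405 = 3.79830 years.

3.798 years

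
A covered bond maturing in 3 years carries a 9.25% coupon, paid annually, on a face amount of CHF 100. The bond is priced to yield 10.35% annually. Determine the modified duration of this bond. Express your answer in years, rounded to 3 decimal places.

2.492 years

Periodic yield y = 0.1035. First find Macaulay duration:
  t   CF        PV=CF/(1+0.1035)^t    t·PV
  1         9.25         8.3824         8.3824
  2         9.25         7.5962        15.1924
  3       109.25        81.3026       243.9078
  Σ                     97.2812       267.4826
P = 97.2812; Macaulay duration = 267.4826 / 97.2812 = 2.74958 years.
Modified duration = D_Mac / (1 + y) = 2.74958 / 1.1035 = 2.49169 years.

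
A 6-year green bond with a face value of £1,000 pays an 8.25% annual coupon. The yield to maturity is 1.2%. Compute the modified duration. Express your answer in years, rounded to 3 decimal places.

5.083 years

Periodic yield y = 0.012. First find Macaulay duration:
  t   CF        PV=CF/(1+0.012)^t    t·PV
  1        82.50        81.5217        81.5217
  2        82.50        80.5551       161.1102
  3        82.50        79.5999       238.7996
  4        82.50        78.6560       314.6240
  5        82.50        77.7233       388.6166
  6     1,082.50     1,007.7315     6,046.3889
  Σ                  1,405.7875     7,231.0611
P = 1,405.7875; Macaulay duration = 7,231.0611 / 1,405.7875 = 5.14378 years.
Modified duration = D_Mac / (1 + y) = 5.14378 / 1.012 = 5.08279 years.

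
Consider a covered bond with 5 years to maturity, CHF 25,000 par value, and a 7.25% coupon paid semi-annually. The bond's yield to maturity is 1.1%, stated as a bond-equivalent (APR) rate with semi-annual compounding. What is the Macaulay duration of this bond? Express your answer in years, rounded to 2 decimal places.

4.38 years

Periodic yield y = 0.0055. Discount each cash flow and weight by its period:
  t   CF        PV=CF/(1+0.0055)^t    t·PV
  1       906.25       901.2929       901.2929
  2       906.25       896.3629     1,792.7258
  3       906.25       891.4599     2,674.3796
  4       906.25       886.5837     3,546.3346
  5       906.25       881.7341     4,408.6706
  6       906.25       876.9111     5,261.4666
  7       906.25       872.1145     6,104.8013
  8       906.25       867.3441     6,938.7527
  9       906.25       862.5998     7,763.3981
  10   25,906.25    24,523.5762   245,235.7623
  Σ                 32,459.9791   284,627.5845
Price P = Σ PV = 32,459.9791.
Macaulay duration = Σ(t·PV) / P = 284,627.5845 / 32,459.9791 = 8.76857 half-year periods.
In years: 8.76857 / 2 = 4.38428 years.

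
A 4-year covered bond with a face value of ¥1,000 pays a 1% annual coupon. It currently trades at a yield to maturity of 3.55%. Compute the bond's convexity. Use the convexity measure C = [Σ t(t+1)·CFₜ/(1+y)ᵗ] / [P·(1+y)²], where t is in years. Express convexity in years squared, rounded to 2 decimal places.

With y = 0.0355:
  t   CF        PV=CF/(1+0.0355)^t    t·PV        t(t+1)·PV
  1        10.00         9.6572         9.6572          19.3143
  2        10.00         9.3261        18.6522          55.9566
  3        10.00         9.0064        27.0191         108.0764
  4     1,010.00       878.4579     3,513.8317      17,569.1583
  Σ                    906.4475     3,569.1601      17,752.5056
P = 906.4475.
Convexity = Σ t(t+1)·PV / [P·(1+y)²] = 17,752.5056 / (906.4475 × 1.072260) = 18.26488.

18.26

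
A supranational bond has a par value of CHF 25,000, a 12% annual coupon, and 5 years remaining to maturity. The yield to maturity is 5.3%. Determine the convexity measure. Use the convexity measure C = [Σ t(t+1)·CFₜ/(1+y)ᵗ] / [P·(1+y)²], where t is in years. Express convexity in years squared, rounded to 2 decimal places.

With y = 0.053:
  t   CF        PV=CF/(1+0.053)^t    t·PV        t(t+1)·PV
  1     3,000.00     2,849.0028     2,849.0028       5,698.0057
  2     3,000.00     2,705.6057     5,411.2115      16,233.6345
  3     3,000.00     2,569.4262     7,708.2785      30,833.1139
  4     3,000.00     2,440.1008     9,760.4033      48,802.0163
  5    28,000.00    21,627.9908   108,139.9538     648,839.7229
  Σ                 32,192.1263   133,868.8499     750,406.4932
P = 32,192.1263.
Convexity = Σ t(t+1)·PV / [P·(1+y)²] = 750,406.4932 / (32,192.1263 × 1.108809) = 21.02278.

21.02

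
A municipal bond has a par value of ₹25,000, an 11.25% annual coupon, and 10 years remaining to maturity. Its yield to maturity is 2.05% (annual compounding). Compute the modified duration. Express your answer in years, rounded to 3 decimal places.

Periodic yield y = 0.0205. First find Macaulay duration:
  t   CF        PV=CF/(1+0.0205)^t    t·PV
  1     2,812.50     2,756.0020     2,756.0020
  2     2,812.50     2,700.6389     5,401.2777
  3     2,812.50     2,646.3879     7,939.1637
  4     2,812.50     2,593.2268    10,372.9070
  5     2,812.50     2,541.1335    12,705.6676
  6     2,812.50     2,490.0867    14,940.5205
  7     2,812.50     2,440.0654    17,080.4578
  8     2,812.50     2,391.0489    19,128.3912
  9     2,812.50     2,343.0171    21,087.1535
  10   27,812.50    22,704.3952   227,043.9521
  Σ                 45,606.0023   338,455.4932
P = 45,606.0023; Macaulay duration = 338,455.4932 / 45,606.0023 = 7.42129 years.
Modified duration = D_Mac / (1 + y) = 7.42129 / 1.0205 = 7.27221 years.

7.272 years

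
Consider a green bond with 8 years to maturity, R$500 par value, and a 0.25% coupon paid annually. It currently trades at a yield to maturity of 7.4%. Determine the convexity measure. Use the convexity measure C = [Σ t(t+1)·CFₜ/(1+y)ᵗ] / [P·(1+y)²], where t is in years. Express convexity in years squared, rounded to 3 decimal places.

61.416

With y = 0.074:
  t   CF        PV=CF/(1+0.074)^t    t·PV        t(t+1)·PV
  1         1.25         1.1639         1.1639           2.3277
  2         1.25         1.0837         2.1674           6.5021
  3         1.25         1.0090         3.0270          12.1082
  4         1.25         0.9395         3.7580          18.7898
  5         1.25         0.8748         4.3738          26.2428
  6         1.25         0.8145         4.8869          34.2085
  7         1.25         0.7584         5.3086          42.4686
  8       501.25       283.1523     2,265.2186      20,386.9675
  Σ                    289.7960     2,289.9042      20,529.6152
P = 289.7960.
Convexity = Σ t(t+1)·PV / [P·(1+y)²] = 20,529.6152 / (289.7960 × 1.153476) = 61.41576.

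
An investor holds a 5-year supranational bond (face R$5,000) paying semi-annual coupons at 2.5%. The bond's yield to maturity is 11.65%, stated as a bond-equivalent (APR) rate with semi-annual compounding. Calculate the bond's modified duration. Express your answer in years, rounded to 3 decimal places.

4.395 years

Periodic yield y = 0.05825. First find Macaulay duration:
  t   CF        PV=CF/(1+0.05825)^t    t·PV
  1        62.50        59.0598        59.0598
  2        62.50        55.8089       111.6178
  3        62.50        52.7370       158.2109
  4        62.50        49.8341       199.3365
  5        62.50        47.0911       235.4554
  6        62.50        44.4990       266.9941
  7        62.50        42.0496       294.3473
  8        62.50        39.7351       317.8804
  9        62.50        37.5479       337.9310
  10    5,062.50     2,873.9702    28,739.7023
  Σ                  3,302.3327    30,720.5355
P = 3,302.3327; Macaulay duration = 30,720.5355 / 3,302.3327 = 9.30268 half-year periods = 4.65134 years.
Modified duration = D_Mac / (1 + y) = 4.65134 / 1.05825 = 4.39531 years.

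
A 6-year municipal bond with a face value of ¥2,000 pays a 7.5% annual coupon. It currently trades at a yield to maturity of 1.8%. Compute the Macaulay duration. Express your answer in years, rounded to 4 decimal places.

5.1832 years

Periodic yield y = 0.018. Discount each cash flow and weight by its year:
  t   CF        PV=CF/(1+0.018)^t    t·PV
  1       150.00       147.3477       147.3477
  2       150.00       144.7424       289.4848
  3       150.00       142.1831       426.5492
  4       150.00       139.6690       558.6762
  5       150.00       137.1994       685.9972
  6     2,150.00     1,931.7539    11,590.5232
  Σ                  2,642.8956    13,698.5784
Price P = Σ PV = 2,642.8956.
Macaulay duration = Σ(t·PV) / P = 13,698.5784 / 2,642.8956 = 5.18317 years.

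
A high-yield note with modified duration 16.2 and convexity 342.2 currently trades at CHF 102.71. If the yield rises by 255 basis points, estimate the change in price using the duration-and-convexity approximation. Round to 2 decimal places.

-CHF 31.00

Duration effect: -D_mod·Δy = -16.2 × (+0.0255) = -0.413100
Convexity effect: ½·C·(Δy)² = 0.5 × 342.2 × (0.0255)² = +0.111257775
ΔP/P ≈ -0.413100 + 0.111257775 = -0.301842225
ΔP ≈ 102.71 × (-0.301842225) = -31.00221492975.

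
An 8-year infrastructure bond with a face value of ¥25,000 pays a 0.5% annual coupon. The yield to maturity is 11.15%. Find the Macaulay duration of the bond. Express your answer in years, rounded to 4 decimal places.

Periodic yield y = 0.1115. Discount each cash flow and weight by its year:
  t   CF        PV=CF/(1+0.1115)^t    t·PV
  1       125.00       112.4606       112.4606
  2       125.00       101.1792       202.3583
  3       125.00        91.0294       273.0882
  4       125.00        81.8978       327.5911
  5       125.00        73.6822       368.4111
  6       125.00        66.2908       397.7448
  7       125.00        59.6408       417.4859
  8    25,125.00    10,785.2529    86,282.0234
  Σ                 11,371.4337    88,381.1633
Price P = Σ PV = 11,371.4337.
Macaulay duration = Σ(t·PV) / P = 88,381.1633 / 11,371.4337 = 7.77221 years.

7.7722 years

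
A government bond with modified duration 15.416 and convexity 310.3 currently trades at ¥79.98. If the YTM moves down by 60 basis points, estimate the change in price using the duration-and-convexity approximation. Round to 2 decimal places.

Duration effect: -D_mod·Δy = -15.416 × (-0.006) = +0.092496
Convexity effect: ½·C·(Δy)² = 0.5 × 310.3 × (-0.006)² = +0.0055854
ΔP/P ≈ +0.092496 + 0.0055854 = +0.0980814
ΔP ≈ 79.98 × (+0.0980814) = +7.844550372.

+¥7.84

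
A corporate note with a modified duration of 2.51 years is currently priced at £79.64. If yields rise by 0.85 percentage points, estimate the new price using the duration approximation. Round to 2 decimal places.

Duration approximation: ΔP/P ≈ -D_mod · Δy = -2.51 × (+0.0085) = -0.021335.
New price ≈ 79.64 × (1 - 0.021335) = 77.9408806.

£77.94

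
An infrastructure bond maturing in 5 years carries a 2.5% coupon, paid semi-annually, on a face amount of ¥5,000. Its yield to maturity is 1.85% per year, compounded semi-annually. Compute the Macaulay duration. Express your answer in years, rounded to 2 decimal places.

4.74 years

Periodic yield y = 0.00925. Discount each cash flow and weight by its period:
  t   CF        PV=CF/(1+0.00925)^t    t·PV
  1        62.50        61.9272        61.9272
  2        62.50        61.3596       122.7192
  3        62.50        60.7972       182.3917
  4        62.50        60.2400       240.9600
  5        62.50        59.6879       298.4395
  6        62.50        59.1408       354.8450
  7        62.50        58.5988       410.1916
  8        62.50        58.0617       464.4938
  9        62.50        57.5296       517.7662
  10    5,062.50     4,617.1869    46,171.8691
  Σ                  5,154.5297    48,825.6032
Price P = Σ PV = 5,154.5297.
Macaulay duration = Σ(t·PV) / P = 48,825.6032 / 5,154.5297 = 9.47237 half-year periods.
In years: 9.47237 / 2 = 4.73618 years.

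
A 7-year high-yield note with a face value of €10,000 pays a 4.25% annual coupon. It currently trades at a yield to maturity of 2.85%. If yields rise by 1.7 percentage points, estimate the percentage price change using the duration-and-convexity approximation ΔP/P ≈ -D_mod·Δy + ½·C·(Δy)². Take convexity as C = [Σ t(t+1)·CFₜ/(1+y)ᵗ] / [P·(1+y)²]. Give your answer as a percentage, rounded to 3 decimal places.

With y = 0.0285:
  t   CF        PV=CF/(1+0.0285)^t    t·PV        t(t+1)·PV
  1       425.00       413.2231       413.2231         826.4463
  2       425.00       401.7726       803.5452       2,410.6357
  3       425.00       390.6394     1,171.9182       4,687.6728
  4       425.00       379.8147     1,519.2587       7,596.2936
  5       425.00       369.2899     1,846.4496      11,078.6975
  6       425.00       359.0568     2,154.3408      15,080.3855
  7    10,425.00     8,563.3953    59,943.7670     479,550.1359
  Σ                 10,877.1918    67,852.5027     521,230.2673
P = 10,877.1918; D_Mac = 6.23805 yrs; D_mod = 6.06520 yrs; C = 45.30063.
Duration effect: -6.06520 × (+0.017) = -0.103108
Convexity effect: 0.5 × 45.30063 × (0.017)² = +0.0065459
ΔP/P ≈ -0.103108 + 0.0065459 = -0.096562 = -9.6562%.

-9.656%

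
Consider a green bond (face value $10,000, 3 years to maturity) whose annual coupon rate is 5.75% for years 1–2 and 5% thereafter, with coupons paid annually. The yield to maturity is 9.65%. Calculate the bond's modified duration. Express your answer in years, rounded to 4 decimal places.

Periodic yield y = 0.0965. First find Macaulay duration:
  t   CF        PV=CF/(1+0.0965)^t    t·PV
  1       575.00       524.3958       524.3958
  2       575.00       478.2451       956.4903
  3    10,500.00     7,964.5894    23,893.7682
  Σ                  8,967.2303    25,374.6543
P = 8,967.2303; Macaulay duration = 25,374.6543 / 8,967.2303 = 2.82971 years.
Modified duration = D_Mac / (1 + y) = 2.82971 / 1.0965 = 2.58067 years.

2.5807 years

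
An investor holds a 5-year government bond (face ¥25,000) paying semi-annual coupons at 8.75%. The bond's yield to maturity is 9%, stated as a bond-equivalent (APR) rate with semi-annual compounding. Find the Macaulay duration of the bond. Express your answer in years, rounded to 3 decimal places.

4.150 years

Periodic yield y = 0.045. Discount each cash flow and weight by its period:
  t   CF        PV=CF/(1+0.045)^t    t·PV
  1     1,093.75     1,046.6507     1,046.6507
  2     1,093.75     1,001.5796     2,003.1593
  3     1,093.75       958.4494     2,875.3482
  4     1,093.75       917.1765     3,668.7059
  5     1,093.75       877.6808     4,388.4042
  6     1,093.75       839.8860     5,039.3158
  7     1,093.75       803.7186     5,626.0304
  8     1,093.75       769.1087     6,152.8699
  9     1,093.75       735.9892     6,623.9030
  10   26,093.75    16,802.4880   168,024.8795
  Σ                 24,752.7276   205,449.2668
Price P = Σ PV = 24,752.7276.
Macaulay duration = Σ(t·PV) / P = 205,449.2668 / 24,752.7276 = 8.30007 half-year periods.
In years: 8.30007 / 2 = 4.15003 years.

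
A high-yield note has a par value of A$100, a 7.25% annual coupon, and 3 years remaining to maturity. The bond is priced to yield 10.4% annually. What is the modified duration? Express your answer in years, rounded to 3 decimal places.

Periodic yield y = 0.104. First find Macaulay duration:
  t   CF        PV=CF/(1+0.104)^t    t·PV
  1         7.25         6.5670         6.5670
  2         7.25         5.9484        11.8968
  3       107.25        79.7058       239.1175
  Σ                     92.2213       257.5813
P = 92.2213; Macaulay duration = 257.5813 / 92.2213 = 2.79308 years.
Modified duration = D_Mac / (1 + y) = 2.79308 / 1.104 = 2.52996 years.

2.530 years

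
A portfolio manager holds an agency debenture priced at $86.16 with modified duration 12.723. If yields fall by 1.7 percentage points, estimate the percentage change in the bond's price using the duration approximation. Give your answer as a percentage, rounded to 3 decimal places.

Duration approximation: ΔP/P ≈ -D_mod · Δy = -12.723 × (-0.017) = +0.216291.
As a percentage: +21.6291%.

+21.629%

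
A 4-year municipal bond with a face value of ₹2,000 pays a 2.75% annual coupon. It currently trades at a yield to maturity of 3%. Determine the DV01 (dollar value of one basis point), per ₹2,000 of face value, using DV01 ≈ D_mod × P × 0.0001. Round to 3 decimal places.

Periodic yield y = 0.03.
  t   CF        PV=CF/(1+0.03)^t    t·PV
  1        55.00        53.3981        53.3981
  2        55.00        51.8428       103.6856
  3        55.00        50.3328       150.9984
  4     2,055.00     1,825.8409     7,303.3635
  Σ                  1,981.4145     7,611.4455
P = 1,981.4145; D_Mac = 3.84142 yrs; D_mod = 3.72953 yrs.
DV01 ≈ 3.72953 × 1,981.4145 × 0.0001 = 0.738975.

₹0.739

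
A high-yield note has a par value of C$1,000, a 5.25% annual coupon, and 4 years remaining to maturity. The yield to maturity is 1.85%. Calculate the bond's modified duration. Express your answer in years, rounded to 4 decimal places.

Periodic yield y = 0.0185. First find Macaulay duration:
  t   CF        PV=CF/(1+0.0185)^t    t·PV
  1        52.50        51.5464        51.5464
  2        52.50        50.6101       101.2202
  3        52.50        49.6908       149.0725
  4     1,052.50       978.0881     3,912.3524
  Σ                  1,129.9354     4,214.1914
P = 1,129.9354; Macaulay duration = 4,214.1914 / 1,129.9354 = 3.72959 years.
Modified duration = D_Mac / (1 + y) = 3.72959 / 1.0185 = 3.66184 years.

3.6618 years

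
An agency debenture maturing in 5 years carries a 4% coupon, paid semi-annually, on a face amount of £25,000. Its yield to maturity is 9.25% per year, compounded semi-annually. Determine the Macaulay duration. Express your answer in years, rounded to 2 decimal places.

Periodic yield y = 0.04625. Discount each cash flow and weight by its period:
  t   CF        PV=CF/(1+0.04625)^t    t·PV
  1       500.00       477.8973       477.8973
  2       500.00       456.7716       913.5431
  3       500.00       436.5798     1,309.7393
  4       500.00       417.2805     1,669.1221
  5       500.00       398.8344     1,994.1722
  6       500.00       381.2038     2,287.2226
  7       500.00       364.3525     2,550.4672
  8       500.00       348.2461     2,785.9686
  9       500.00       332.8517     2,995.6652
  10   25,500.00    16,225.0286   162,250.2858
  Σ                 19,839.0461   179,234.0834
Price P = Σ PV = 19,839.0461.
Macaulay duration = Σ(t·PV) / P = 179,234.0834 / 19,839.0461 = 9.03441 half-year periods.
In years: 9.03441 / 2 = 4.51721 years.

4.52 years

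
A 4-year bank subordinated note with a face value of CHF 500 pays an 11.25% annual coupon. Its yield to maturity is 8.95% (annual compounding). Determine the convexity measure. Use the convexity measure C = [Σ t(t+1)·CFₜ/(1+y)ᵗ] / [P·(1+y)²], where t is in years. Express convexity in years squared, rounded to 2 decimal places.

13.81

With y = 0.0895:
  t   CF        PV=CF/(1+0.0895)^t    t·PV        t(t+1)·PV
  1        56.25        51.6292        51.6292         103.2584
  2        56.25        47.3880        94.7759         284.3278
  3        56.25        43.4951       130.4854         521.9418
  4       556.25       394.7854     1,579.1416       7,895.7080
  Σ                    537.2977     1,856.0322       8,805.2360
P = 537.2977.
Convexity = Σ t(t+1)·PV / [P·(1+y)²] = 8,805.2360 / (537.2977 × 1.187010) = 13.80612.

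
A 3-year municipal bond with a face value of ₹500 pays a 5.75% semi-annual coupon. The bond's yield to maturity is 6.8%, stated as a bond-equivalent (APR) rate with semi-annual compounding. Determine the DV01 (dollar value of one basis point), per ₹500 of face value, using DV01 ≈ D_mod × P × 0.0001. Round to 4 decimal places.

₹0.1313

Periodic yield y = 0.034.
  t   CF        PV=CF/(1+0.034)^t    t·PV
  1       14.375        13.9023        13.9023
  2       14.375        13.4452        26.8904
  3       14.375        13.0031        39.0092
  4       14.375        12.5755        50.3021
  5       14.375        12.1620        60.8100
  6      514.375       420.8784     2,525.2703
  Σ                    485.9665     2,716.1843
P = 485.9665; D_Mac = 5.58924 half-year periods = 2.79462 yrs; D_mod = 2.70273 yrs.
DV01 ≈ 2.70273 × 485.9665 × 0.0001 = 0.131344.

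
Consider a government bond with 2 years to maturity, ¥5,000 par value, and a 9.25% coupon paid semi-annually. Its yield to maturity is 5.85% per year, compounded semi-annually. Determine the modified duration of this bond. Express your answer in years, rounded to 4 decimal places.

Periodic yield y = 0.02925. First find Macaulay duration:
  t   CF        PV=CF/(1+0.02925)^t    t·PV
  1       231.25       224.6782       224.6782
  2       231.25       218.2931       436.5862
  3       231.25       212.0895       636.2684
  4     5,231.25     4,661.4601    18,645.8405
  Σ                  5,316.5208    19,943.3732
P = 5,316.5208; Macaulay duration = 19,943.3732 / 5,316.5208 = 3.75121 half-year periods = 1.87560 years.
Modified duration = D_Mac / (1 + y) = 1.87560 / 1.02925 = 1.82230 years.

1.8223 years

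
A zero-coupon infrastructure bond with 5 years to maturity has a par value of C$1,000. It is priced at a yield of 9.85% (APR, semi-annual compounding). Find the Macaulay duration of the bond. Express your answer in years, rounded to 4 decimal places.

A zero-coupon bond has a single cash flow at maturity, so its Macaulay duration equals its maturity: 5 years.
(Equivalently: 10 semi-annual periods ÷ 2 = 5 years.)

5.0000 years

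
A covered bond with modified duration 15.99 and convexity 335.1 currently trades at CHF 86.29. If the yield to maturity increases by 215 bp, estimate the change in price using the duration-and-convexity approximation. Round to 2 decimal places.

Duration effect: -D_mod·Δy = -15.99 × (+0.0215) = -0.343785
Convexity effect: ½·C·(Δy)² = 0.5 × 335.1 × (0.0215)² = +0.0774499875
ΔP/P ≈ -0.343785 + 0.0774499875 = -0.2663350125
ΔP ≈ 86.29 × (-0.2663350125) = -22.982048228625.

-CHF 22.98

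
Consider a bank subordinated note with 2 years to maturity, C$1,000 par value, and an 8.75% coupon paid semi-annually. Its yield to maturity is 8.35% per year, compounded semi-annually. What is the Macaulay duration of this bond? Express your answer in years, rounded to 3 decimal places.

Periodic yield y = 0.04175. Discount each cash flow and weight by its period:
  t   CF        PV=CF/(1+0.04175)^t    t·PV
  1        43.75        41.9966        41.9966
  2        43.75        40.3135        80.6271
  3        43.75        38.6979       116.0937
  4     1,043.75       886.2218     3,544.8874
  Σ                  1,007.2299     3,783.6049
Price P = Σ PV = 1,007.2299.
Macaulay duration = Σ(t·PV) / P = 3,783.6049 / 1,007.2299 = 3.75645 half-year periods.
In years: 3.75645 / 2 = 1.87822 years.

1.878 years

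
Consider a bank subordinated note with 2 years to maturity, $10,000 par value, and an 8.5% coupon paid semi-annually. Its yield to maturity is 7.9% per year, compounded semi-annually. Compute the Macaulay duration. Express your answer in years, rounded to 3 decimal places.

1.882 years

Periodic yield y = 0.0395. Discount each cash flow and weight by its period:
  t   CF        PV=CF/(1+0.0395)^t    t·PV
  1       425.00       408.8504       408.8504
  2       425.00       393.3145       786.6290
  3       425.00       378.3689     1,135.1067
  4    10,425.00     8,928.4915    35,713.9660
  Σ                 10,109.0253    38,044.5521
Price P = Σ PV = 10,109.0253.
Macaulay duration = Σ(t·PV) / P = 38,044.5521 / 10,109.0253 = 3.76342 half-year periods.
In years: 3.76342 / 2 = 1.88171 years.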